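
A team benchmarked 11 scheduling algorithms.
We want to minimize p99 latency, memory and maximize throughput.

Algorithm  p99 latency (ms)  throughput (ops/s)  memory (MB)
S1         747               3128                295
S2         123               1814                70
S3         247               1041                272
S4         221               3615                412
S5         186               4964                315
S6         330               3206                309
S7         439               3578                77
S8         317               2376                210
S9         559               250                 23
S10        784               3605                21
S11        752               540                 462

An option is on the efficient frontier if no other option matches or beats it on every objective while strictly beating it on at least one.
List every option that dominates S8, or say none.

S1: worse on p99 latency (747 vs 317).
S2: worse on throughput (1814 vs 2376).
S3: worse on throughput (1041 vs 2376).
S4: worse on memory (412 vs 210).
S5: worse on memory (315 vs 210).
S6: worse on p99 latency (330 vs 317).
S7: worse on p99 latency (439 vs 317).
S9: worse on p99 latency (559 vs 317).
S10: worse on p99 latency (784 vs 317).
S11: worse on p99 latency (752 vs 317).
No option dominates S8.

none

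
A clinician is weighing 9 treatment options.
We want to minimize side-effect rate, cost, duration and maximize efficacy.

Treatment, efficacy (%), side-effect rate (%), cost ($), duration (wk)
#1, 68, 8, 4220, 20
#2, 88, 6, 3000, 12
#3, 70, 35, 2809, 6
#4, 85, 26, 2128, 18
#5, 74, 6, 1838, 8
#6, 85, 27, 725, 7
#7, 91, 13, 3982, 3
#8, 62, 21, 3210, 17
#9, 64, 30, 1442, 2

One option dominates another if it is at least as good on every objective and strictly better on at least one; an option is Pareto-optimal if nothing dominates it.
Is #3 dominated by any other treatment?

No

#1: worse on efficacy (68 vs 70).
#2: worse on cost (3000 vs 2809).
#4: worse on duration (18 vs 6).
#5: worse on duration (8 vs 6).
#6: worse on duration (7 vs 6).
#7: worse on cost (3982 vs 2809).
#8: worse on efficacy (62 vs 70).
#9: worse on efficacy (64 vs 70).
No option is at least as good as #3 on every objective and strictly better on one.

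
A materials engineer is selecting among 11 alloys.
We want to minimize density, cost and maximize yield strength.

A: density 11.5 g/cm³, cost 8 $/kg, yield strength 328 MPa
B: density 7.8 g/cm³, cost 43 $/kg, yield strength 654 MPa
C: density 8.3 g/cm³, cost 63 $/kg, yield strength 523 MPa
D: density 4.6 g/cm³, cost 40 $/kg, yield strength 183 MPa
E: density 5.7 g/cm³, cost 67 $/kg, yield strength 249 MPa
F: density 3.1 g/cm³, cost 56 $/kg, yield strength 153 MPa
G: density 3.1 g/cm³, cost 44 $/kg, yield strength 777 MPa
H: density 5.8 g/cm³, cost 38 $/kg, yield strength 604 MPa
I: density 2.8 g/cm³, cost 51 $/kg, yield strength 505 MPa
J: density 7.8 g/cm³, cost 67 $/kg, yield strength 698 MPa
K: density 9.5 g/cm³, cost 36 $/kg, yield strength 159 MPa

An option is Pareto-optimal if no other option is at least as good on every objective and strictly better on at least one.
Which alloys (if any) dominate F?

G, I

G: density 3.1≤3.1, cost 44≤56, yield strength 777≥153 — dominates F.
I: density 2.8≤3.1, cost 51≤56, yield strength 505≥153 — dominates F.
Others (A, B, C, D, E, H, J, K) are each worse than F on at least one objective.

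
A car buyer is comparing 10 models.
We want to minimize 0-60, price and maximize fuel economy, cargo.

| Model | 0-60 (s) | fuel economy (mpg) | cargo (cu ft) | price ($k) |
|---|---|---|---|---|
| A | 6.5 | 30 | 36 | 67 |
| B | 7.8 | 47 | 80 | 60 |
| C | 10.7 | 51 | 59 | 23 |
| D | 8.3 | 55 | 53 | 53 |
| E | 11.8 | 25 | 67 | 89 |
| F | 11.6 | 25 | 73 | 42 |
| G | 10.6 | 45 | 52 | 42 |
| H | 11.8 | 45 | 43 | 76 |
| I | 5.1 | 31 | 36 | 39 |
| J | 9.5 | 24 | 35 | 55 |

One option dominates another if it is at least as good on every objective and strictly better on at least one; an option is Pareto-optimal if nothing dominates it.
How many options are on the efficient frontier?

A: dominated by I (0-60 5.1≤6.5, fuel economy 31≥30, cargo 36≥36, price 39≤67).
B: not dominated (best cargo).
C: not dominated (best price).
D: not dominated (best fuel economy).
E: dominated by B (0-60 7.8≤11.8, fuel economy 47≥25, cargo 80≥67, price 60≤89).
F: not dominated.
G: not dominated.
H: dominated by B (0-60 7.8≤11.8, fuel economy 47≥45, cargo 80≥43, price 60≤76).
I: not dominated (best 0-60).
J: dominated by D (0-60 8.3≤9.5, fuel economy 55≥24, cargo 53≥35, price 53≤55).
Pareto-optimal: B, C, D, F, G, I → 6.

6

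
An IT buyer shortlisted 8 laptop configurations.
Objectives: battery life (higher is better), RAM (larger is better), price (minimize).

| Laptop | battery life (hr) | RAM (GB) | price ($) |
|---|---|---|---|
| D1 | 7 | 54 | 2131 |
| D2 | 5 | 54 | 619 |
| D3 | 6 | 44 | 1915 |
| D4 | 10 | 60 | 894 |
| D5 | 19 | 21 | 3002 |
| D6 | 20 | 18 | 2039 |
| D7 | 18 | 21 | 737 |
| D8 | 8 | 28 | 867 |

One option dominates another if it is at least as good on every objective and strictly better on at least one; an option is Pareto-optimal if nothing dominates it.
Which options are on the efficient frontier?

D1: dominated by D4 (battery life 10≥7, RAM 60≥54, price 894≤2131).
D2: not dominated (best price).
D3: dominated by D4 (battery life 10≥6, RAM 60≥44, price 894≤1915).
D4: not dominated (best RAM).
D5: not dominated.
D6: not dominated (best battery life).
D7: not dominated.
D8: not dominated.

D2, D4, D5, D6, D7, D8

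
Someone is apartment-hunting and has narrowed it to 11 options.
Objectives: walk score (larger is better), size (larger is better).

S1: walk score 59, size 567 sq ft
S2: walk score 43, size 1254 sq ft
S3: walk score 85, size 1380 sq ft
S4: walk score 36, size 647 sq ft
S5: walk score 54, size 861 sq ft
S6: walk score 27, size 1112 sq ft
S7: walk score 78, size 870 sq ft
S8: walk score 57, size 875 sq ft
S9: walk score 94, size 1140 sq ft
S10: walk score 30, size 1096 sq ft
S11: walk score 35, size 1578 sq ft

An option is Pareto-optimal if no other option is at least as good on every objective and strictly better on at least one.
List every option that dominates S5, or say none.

S3, S7, S8, S9

S3: walk score 85≥54, size 1380≥861 — dominates S5.
S7: walk score 78≥54, size 870≥861 — dominates S5.
S8: walk score 57≥54, size 875≥861 — dominates S5.
S9: walk score 94≥54, size 1140≥861 — dominates S5.
Others (S1, S2, S4, S6, S10, S11) are each worse than S5 on at least one objective.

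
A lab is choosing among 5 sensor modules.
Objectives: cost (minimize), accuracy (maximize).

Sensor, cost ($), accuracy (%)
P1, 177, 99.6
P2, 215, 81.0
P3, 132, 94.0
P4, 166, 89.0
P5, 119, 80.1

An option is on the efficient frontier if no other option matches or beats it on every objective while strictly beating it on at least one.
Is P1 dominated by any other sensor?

P2: worse on cost (215 vs 177).
P3: worse on accuracy (94.0 vs 99.6).
P4: worse on accuracy (89.0 vs 99.6).
P5: worse on accuracy (80.1 vs 99.6).
No option is at least as good as P1 on every objective and strictly better on one.

No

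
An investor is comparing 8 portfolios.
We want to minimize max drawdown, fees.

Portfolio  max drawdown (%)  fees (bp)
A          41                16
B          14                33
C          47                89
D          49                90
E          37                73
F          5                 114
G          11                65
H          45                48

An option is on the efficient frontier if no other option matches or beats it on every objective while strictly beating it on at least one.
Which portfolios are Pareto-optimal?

A, B, F, G

A: not dominated (best fees).
B: not dominated.
C: dominated by A (max drawdown 41≤47, fees 16≤89).
D: dominated by A (max drawdown 41≤49, fees 16≤90).
E: dominated by B (max drawdown 14≤37, fees 33≤73).
F: not dominated (best max drawdown).
G: not dominated.
H: dominated by A (max drawdown 41≤45, fees 16≤48).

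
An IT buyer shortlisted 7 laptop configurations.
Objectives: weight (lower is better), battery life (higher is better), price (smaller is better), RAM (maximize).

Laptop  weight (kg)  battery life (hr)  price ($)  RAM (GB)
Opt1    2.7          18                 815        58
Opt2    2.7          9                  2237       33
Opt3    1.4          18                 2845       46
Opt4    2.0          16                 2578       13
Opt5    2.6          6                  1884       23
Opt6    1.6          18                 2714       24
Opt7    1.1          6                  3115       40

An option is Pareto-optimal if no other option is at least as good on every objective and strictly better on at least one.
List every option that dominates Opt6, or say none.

none

Opt1: worse on weight (2.7 vs 1.6).
Opt2: worse on weight (2.7 vs 1.6).
Opt3: worse on price (2845 vs 2714).
Opt4: worse on weight (2.0 vs 1.6).
Opt5: worse on weight (2.6 vs 1.6).
Opt7: worse on battery life (6 vs 18).
No option dominates Opt6.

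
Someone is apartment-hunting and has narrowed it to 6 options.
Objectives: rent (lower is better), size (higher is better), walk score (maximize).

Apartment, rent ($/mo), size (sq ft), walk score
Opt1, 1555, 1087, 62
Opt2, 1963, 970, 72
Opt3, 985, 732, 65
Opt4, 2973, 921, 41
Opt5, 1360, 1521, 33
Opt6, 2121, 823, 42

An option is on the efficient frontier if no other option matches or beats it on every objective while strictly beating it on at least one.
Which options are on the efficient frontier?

Opt1, Opt2, Opt3, Opt5

Opt1: not dominated.
Opt2: not dominated (best walk score).
Opt3: not dominated (best rent).
Opt4: dominated by Opt1 (rent 1555≤2973, size 1087≥921, walk score 62≥41).
Opt5: not dominated (best size).
Opt6: dominated by Opt1 (rent 1555≤2121, size 1087≥823, walk score 62≥42).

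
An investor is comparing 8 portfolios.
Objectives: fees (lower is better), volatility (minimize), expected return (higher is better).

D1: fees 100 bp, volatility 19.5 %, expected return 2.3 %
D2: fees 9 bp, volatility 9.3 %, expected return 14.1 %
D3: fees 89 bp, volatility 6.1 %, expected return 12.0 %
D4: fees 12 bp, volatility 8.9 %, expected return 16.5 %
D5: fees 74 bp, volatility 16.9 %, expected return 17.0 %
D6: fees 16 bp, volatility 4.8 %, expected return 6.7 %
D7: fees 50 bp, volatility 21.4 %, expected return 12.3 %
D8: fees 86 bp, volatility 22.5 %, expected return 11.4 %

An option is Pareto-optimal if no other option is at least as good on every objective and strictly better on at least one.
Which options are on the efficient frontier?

D2, D3, D4, D5, D6

D1: dominated by D2 (fees 9≤100, volatility 9.3≤19.5, expected return 14.1≥2.3).
D2: not dominated (best fees).
D3: not dominated.
D4: not dominated.
D5: not dominated (best expected return).
D6: not dominated (best volatility).
D7: dominated by D2 (fees 9≤50, volatility 9.3≤21.4, expected return 14.1≥12.3).
D8: dominated by D2 (fees 9≤86, volatility 9.3≤22.5, expected return 14.1≥11.4).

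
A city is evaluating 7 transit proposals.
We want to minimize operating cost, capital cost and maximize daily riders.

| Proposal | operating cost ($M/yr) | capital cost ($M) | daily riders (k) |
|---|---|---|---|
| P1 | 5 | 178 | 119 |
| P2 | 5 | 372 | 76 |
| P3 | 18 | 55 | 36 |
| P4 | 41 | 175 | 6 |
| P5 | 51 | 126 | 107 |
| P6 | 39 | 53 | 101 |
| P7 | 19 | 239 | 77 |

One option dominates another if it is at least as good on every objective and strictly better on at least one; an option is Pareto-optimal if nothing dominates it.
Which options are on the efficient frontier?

P1: not dominated (best daily riders).
P2: dominated by P1 (operating cost 5≤5, capital cost 178≤372, daily riders 119≥76).
P3: not dominated.
P4: dominated by P3 (operating cost 18≤41, capital cost 55≤175, daily riders 36≥6).
P5: not dominated.
P6: not dominated (best capital cost).
P7: dominated by P1 (operating cost 5≤19, capital cost 178≤239, daily riders 119≥77).

P1, P3, P5, P6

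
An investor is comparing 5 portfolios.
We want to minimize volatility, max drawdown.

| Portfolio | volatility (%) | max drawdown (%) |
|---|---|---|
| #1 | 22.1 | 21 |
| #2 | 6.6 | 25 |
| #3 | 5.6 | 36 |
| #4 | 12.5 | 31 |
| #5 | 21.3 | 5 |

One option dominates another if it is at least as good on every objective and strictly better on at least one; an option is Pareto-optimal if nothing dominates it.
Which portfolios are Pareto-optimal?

#2, #3, #5

#1: dominated by #5 (volatility 21.3≤22.1, max drawdown 5≤21).
#2: not dominated.
#3: not dominated (best volatility).
#4: dominated by #2 (volatility 6.6≤12.5, max drawdown 25≤31).
#5: not dominated (best max drawdown).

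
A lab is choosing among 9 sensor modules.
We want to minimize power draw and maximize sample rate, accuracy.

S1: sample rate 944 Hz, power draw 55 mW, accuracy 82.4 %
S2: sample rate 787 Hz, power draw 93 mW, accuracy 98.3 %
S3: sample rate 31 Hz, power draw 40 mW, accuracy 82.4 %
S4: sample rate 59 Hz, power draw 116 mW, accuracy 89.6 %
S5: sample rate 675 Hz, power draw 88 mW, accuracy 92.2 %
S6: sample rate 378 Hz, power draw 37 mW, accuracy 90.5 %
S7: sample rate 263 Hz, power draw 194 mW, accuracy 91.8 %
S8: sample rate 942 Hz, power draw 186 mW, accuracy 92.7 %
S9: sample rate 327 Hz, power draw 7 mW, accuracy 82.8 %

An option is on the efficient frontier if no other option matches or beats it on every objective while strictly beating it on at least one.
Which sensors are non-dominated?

S1: not dominated (best sample rate).
S2: not dominated (best accuracy).
S3: dominated by S6 (sample rate 378≥31, power draw 37≤40, accuracy 90.5≥82.4).
S4: dominated by S2 (sample rate 787≥59, power draw 93≤116, accuracy 98.3≥89.6).
S5: not dominated.
S6: not dominated.
S7: dominated by S2 (sample rate 787≥263, power draw 93≤194, accuracy 98.3≥91.8).
S8: not dominated.
S9: not dominated (best power draw).

S1, S2, S5, S6, S8, S9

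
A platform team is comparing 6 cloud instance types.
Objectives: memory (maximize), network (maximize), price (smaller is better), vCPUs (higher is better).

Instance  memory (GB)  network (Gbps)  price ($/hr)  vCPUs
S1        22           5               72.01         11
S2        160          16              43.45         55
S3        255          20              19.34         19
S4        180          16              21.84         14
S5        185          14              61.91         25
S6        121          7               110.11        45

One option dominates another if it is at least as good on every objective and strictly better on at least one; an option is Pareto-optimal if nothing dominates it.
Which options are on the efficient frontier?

S2, S3, S5

S1: dominated by S2 (memory 160≥22, network 16≥5, price 43.45≤72.01, vCPUs 55≥11).
S2: not dominated (best vCPUs).
S3: not dominated (best memory).
S4: dominated by S3 (memory 255≥180, network 20≥16, price 19.34≤21.84, vCPUs 19≥14).
S5: not dominated.
S6: dominated by S2 (memory 160≥121, network 16≥7, price 43.45≤110.11, vCPUs 55≥45).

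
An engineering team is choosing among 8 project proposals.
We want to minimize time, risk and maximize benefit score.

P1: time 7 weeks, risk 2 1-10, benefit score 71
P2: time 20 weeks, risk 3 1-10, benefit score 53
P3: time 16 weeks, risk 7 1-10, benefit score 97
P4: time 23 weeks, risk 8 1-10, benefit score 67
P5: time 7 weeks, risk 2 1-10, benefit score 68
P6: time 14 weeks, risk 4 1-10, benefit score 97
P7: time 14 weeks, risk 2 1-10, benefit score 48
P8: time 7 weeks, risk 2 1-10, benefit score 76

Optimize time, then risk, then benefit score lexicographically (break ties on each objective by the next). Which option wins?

P8

First minimize time: best is 7, kept {P1, P5, P8}.
Then minimize risk: best is 2, kept {P1, P5, P8}.
Then maximize benefit score: best is 76, kept {P8}.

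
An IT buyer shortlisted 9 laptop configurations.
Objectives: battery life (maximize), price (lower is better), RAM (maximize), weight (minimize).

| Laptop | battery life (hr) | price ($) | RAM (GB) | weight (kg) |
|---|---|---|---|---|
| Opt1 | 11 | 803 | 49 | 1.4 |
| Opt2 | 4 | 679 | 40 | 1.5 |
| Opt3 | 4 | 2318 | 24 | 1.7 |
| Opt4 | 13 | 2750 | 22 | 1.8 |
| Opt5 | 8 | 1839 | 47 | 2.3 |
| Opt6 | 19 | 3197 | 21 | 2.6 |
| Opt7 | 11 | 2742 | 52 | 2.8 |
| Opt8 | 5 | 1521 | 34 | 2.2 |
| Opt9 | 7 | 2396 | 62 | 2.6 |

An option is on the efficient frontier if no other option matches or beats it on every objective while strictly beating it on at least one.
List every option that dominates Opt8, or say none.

Opt1

Opt1: battery life 11≥5, price 803≤1521, RAM 49≥34, weight 1.4≤2.2 — dominates Opt8.
Others (Opt2, Opt3, Opt4, Opt5, Opt6, Opt7, Opt9) are each worse than Opt8 on at least one objective.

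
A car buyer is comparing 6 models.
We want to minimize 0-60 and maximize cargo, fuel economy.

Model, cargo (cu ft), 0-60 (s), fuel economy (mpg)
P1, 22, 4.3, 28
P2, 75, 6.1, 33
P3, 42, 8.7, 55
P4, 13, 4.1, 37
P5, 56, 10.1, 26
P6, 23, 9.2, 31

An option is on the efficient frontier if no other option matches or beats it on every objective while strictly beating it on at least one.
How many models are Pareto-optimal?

P1: not dominated.
P2: not dominated (best cargo).
P3: not dominated (best fuel economy).
P4: not dominated (best 0-60).
P5: dominated by P2 (cargo 75≥56, 0-60 6.1≤10.1, fuel economy 33≥26).
P6: dominated by P2 (cargo 75≥23, 0-60 6.1≤9.2, fuel economy 33≥31).
Pareto-optimal: P1, P2, P3, P4 → 4.

4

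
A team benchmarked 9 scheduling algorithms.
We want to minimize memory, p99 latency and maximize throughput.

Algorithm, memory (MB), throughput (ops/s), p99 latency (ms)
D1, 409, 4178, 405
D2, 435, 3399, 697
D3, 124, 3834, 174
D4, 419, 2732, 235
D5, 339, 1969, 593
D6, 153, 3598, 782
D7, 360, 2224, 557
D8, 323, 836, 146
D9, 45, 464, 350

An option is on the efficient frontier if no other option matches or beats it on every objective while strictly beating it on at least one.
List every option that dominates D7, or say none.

D3

D3: memory 124≤360, throughput 3834≥2224, p99 latency 174≤557 — dominates D7.
Others (D1, D2, D4, D5, D6, D8, D9) are each worse than D7 on at least one objective.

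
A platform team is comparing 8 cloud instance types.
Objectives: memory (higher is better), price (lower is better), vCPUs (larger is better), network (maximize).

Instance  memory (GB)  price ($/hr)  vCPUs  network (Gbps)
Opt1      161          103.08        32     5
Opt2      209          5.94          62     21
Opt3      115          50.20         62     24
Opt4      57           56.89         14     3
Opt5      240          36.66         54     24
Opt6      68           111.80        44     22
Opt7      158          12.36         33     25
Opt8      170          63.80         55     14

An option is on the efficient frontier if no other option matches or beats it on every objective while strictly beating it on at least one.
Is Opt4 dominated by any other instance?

Yes

Opt2 vs Opt4: memory 209≥57, price 5.94≤56.89, vCPUs 62≥14, network 21≥3 — Opt2 is at least as good on every objective and strictly better on at least one, so Opt2 dominates Opt4.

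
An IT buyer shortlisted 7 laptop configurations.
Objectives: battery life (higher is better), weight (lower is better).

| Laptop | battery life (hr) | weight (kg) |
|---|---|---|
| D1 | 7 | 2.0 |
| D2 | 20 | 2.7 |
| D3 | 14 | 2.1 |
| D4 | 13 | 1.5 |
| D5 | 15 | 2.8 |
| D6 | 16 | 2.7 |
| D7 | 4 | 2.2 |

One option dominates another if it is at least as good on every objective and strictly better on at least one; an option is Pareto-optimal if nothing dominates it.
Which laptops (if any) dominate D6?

D2: battery life 20≥16, weight 2.7≤2.7 — dominates D6.
Others (D1, D3, D4, D5, D7) are each worse than D6 on at least one objective.

D2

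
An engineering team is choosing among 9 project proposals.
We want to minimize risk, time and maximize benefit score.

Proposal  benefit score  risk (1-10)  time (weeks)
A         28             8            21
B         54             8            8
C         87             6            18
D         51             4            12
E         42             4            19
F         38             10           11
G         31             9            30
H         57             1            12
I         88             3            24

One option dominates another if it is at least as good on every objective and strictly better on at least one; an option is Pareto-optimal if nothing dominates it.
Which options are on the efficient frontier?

A: dominated by B (benefit score 54≥28, risk 8≤8, time 8≤21).
B: not dominated (best time).
C: not dominated.
D: dominated by H (benefit score 57≥51, risk 1≤4, time 12≤12).
E: dominated by D (benefit score 51≥42, risk 4≤4, time 12≤19).
F: dominated by B (benefit score 54≥38, risk 8≤10, time 8≤11).
G: dominated by B (benefit score 54≥31, risk 8≤9, time 8≤30).
H: not dominated (best risk).
I: not dominated (best benefit score).

B, C, H, I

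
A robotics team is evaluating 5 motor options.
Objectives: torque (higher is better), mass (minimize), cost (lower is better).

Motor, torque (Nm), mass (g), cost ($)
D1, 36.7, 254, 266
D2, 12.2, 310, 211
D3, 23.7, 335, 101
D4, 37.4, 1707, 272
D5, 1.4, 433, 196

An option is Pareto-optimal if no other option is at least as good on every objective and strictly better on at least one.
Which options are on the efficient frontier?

D1: not dominated (best mass).
D2: not dominated.
D3: not dominated (best cost).
D4: not dominated (best torque).
D5: dominated by D3 (torque 23.7≥1.4, mass 335≤433, cost 101≤196).

D1, D2, D3, D4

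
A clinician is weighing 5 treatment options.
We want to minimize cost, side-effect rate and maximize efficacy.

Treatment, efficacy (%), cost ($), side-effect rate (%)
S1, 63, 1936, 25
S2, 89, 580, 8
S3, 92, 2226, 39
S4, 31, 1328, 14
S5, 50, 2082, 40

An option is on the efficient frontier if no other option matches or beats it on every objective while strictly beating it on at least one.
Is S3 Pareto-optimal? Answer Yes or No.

Yes

S1: worse on efficacy (63 vs 92).
S2: worse on efficacy (89 vs 92).
S4: worse on efficacy (31 vs 92).
S5: worse on efficacy (50 vs 92).
No option is at least as good as S3 on every objective and strictly better on one.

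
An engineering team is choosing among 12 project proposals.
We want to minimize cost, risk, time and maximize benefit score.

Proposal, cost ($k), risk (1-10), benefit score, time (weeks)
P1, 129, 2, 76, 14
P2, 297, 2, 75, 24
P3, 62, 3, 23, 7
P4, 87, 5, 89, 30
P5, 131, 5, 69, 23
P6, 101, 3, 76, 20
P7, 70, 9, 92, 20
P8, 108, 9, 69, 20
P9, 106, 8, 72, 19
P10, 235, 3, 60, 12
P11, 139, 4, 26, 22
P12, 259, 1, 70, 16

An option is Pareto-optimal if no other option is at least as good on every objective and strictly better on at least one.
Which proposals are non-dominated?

P1: not dominated.
P2: dominated by P1 (cost 129≤297, risk 2≤2, benefit score 76≥75, time 14≤24).
P3: not dominated (best cost).
P4: not dominated.
P5: dominated by P1 (cost 129≤131, risk 2≤5, benefit score 76≥69, time 14≤23).
P6: not dominated.
P7: not dominated (best benefit score).
P8: dominated by P6 (cost 101≤108, risk 3≤9, benefit score 76≥69, time 20≤20).
P9: not dominated.
P10: not dominated.
P11: dominated by P1 (cost 129≤139, risk 2≤4, benefit score 76≥26, time 14≤22).
P12: not dominated (best risk).

P1, P3, P4, P6, P7, P9, P10, P12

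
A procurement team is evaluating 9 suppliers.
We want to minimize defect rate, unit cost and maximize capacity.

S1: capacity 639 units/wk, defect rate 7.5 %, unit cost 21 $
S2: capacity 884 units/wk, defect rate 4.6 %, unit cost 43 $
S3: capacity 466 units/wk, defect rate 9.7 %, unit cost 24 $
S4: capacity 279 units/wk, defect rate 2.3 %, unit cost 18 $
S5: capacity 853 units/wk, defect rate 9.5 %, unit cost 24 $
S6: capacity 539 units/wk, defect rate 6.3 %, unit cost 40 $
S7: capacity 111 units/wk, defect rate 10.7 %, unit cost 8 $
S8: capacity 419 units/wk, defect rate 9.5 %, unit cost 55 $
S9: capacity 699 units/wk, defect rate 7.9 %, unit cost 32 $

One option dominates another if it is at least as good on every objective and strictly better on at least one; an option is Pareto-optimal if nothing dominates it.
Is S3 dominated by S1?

S1 vs S3: capacity 639≥466, defect rate 7.5≤9.7, unit cost 21≤24 — S1 is at least as good on every objective with at least one strict improvement.

Yes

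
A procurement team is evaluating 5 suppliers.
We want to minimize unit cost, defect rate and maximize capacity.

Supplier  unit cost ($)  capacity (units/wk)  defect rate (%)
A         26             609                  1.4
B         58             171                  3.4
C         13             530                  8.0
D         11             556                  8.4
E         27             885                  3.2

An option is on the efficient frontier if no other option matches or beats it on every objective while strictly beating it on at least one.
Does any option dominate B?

A vs B: unit cost 26≤58, capacity 609≥171, defect rate 1.4≤3.4 — A is at least as good on every objective and strictly better on at least one, so A dominates B.

Yes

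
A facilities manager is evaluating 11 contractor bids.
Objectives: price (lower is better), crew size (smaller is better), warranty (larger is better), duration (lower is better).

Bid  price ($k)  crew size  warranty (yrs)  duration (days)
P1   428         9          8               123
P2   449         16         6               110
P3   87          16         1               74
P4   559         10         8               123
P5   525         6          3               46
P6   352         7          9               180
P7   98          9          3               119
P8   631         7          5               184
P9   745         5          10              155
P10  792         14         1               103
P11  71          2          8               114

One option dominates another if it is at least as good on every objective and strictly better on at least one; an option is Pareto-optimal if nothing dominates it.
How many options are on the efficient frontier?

6

P1: dominated by P11 (price 71≤428, crew size 2≤9, warranty 8≥8, duration 114≤123).
P2: not dominated.
P3: not dominated.
P4: dominated by P1 (price 428≤559, crew size 9≤10, warranty 8≥8, duration 123≤123).
P5: not dominated (best duration).
P6: not dominated.
P7: dominated by P11 (price 71≤98, crew size 2≤9, warranty 8≥3, duration 114≤119).
P8: dominated by P6 (price 352≤631, crew size 7≤7, warranty 9≥5, duration 180≤184).
P9: not dominated (best warranty).
P10: dominated by P5 (price 525≤792, crew size 6≤14, warranty 3≥1, duration 46≤103).
P11: not dominated (best price).
Pareto-optimal: P2, P3, P5, P6, P9, P11 → 6.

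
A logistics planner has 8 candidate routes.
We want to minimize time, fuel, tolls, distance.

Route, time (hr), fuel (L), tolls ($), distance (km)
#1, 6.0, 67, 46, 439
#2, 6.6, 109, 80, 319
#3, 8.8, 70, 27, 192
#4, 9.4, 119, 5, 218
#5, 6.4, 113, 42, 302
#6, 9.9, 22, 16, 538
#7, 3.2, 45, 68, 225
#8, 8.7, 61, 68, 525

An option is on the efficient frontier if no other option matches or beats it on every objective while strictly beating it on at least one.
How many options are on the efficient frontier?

#1: not dominated.
#2: dominated by #7 (time 3.2≤6.6, fuel 45≤109, tolls 68≤80, distance 225≤319).
#3: not dominated (best distance).
#4: not dominated (best tolls).
#5: not dominated.
#6: not dominated (best fuel).
#7: not dominated (best time).
#8: dominated by #7 (time 3.2≤8.7, fuel 45≤61, tolls 68≤68, distance 225≤525).
Pareto-optimal: #1, #3, #4, #5, #6, #7 → 6.

6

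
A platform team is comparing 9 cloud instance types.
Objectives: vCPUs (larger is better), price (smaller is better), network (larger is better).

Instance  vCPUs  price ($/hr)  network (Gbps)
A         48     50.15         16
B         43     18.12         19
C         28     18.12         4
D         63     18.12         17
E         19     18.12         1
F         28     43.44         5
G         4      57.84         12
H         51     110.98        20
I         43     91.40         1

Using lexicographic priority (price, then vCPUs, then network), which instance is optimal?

First minimize price: best is 18.12, kept {B, C, D, E}.
Then maximize vCPUs: best is 63, kept {D}.

D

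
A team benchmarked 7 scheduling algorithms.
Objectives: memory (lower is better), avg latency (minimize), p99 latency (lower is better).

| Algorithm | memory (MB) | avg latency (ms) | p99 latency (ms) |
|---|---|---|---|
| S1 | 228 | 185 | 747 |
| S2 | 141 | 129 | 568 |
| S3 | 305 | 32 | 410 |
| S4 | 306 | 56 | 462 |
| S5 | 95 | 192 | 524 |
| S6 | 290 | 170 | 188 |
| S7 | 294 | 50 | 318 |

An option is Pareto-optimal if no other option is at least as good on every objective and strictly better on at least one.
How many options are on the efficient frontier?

5

S1: dominated by S2 (memory 141≤228, avg latency 129≤185, p99 latency 568≤747).
S2: not dominated.
S3: not dominated (best avg latency).
S4: dominated by S3 (memory 305≤306, avg latency 32≤56, p99 latency 410≤462).
S5: not dominated (best memory).
S6: not dominated (best p99 latency).
S7: not dominated.
Pareto-optimal: S2, S3, S5, S6, S7 → 5.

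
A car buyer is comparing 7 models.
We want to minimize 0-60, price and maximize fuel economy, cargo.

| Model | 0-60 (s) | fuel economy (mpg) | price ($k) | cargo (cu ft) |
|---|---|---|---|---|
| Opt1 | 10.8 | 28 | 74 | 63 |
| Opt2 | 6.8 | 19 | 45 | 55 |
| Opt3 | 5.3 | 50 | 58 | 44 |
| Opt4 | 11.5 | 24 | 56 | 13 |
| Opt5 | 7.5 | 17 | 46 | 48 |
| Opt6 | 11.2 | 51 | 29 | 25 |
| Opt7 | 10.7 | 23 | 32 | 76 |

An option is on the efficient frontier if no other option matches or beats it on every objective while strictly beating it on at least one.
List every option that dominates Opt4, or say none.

Opt6: 0-60 11.2≤11.5, fuel economy 51≥24, price 29≤56, cargo 25≥13 — dominates Opt4.
Others (Opt1, Opt2, Opt3, Opt5, Opt7) are each worse than Opt4 on at least one objective.

Opt6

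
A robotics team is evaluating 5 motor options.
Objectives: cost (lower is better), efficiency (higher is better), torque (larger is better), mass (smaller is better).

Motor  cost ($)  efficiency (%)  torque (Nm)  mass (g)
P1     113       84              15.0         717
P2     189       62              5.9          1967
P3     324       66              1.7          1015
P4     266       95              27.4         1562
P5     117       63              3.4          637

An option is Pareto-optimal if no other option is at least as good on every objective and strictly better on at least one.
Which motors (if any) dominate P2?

P1

P1: cost 113≤189, efficiency 84≥62, torque 15.0≥5.9, mass 717≤1967 — dominates P2.
Others (P3, P4, P5) are each worse than P2 on at least one objective.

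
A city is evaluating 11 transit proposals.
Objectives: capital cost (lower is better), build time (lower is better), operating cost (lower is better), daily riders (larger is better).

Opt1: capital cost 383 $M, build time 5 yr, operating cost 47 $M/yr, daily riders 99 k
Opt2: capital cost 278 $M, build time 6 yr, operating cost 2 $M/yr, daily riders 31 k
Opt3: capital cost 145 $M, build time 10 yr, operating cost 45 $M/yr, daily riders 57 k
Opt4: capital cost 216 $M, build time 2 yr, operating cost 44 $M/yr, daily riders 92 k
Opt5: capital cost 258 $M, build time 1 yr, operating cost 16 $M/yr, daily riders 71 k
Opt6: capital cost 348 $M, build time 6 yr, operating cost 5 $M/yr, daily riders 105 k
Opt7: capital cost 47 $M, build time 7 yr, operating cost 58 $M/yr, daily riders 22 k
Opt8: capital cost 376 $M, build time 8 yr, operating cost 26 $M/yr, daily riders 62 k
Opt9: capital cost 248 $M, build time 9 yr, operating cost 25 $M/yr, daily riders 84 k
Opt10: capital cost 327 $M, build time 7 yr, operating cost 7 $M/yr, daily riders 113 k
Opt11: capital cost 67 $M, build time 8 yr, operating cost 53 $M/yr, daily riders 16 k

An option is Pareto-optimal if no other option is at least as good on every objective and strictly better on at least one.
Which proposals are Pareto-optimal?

Opt1, Opt2, Opt3, Opt4, Opt5, Opt6, Opt7, Opt9, Opt10, Opt11

Opt1: not dominated.
Opt2: not dominated (best operating cost).
Opt3: not dominated.
Opt4: not dominated.
Opt5: not dominated (best build time).
Opt6: not dominated.
Opt7: not dominated (best capital cost).
Opt8: dominated by Opt5 (capital cost 258≤376, build time 1≤8, operating cost 16≤26, daily riders 71≥62).
Opt9: not dominated.
Opt10: not dominated (best daily riders).
Opt11: not dominated.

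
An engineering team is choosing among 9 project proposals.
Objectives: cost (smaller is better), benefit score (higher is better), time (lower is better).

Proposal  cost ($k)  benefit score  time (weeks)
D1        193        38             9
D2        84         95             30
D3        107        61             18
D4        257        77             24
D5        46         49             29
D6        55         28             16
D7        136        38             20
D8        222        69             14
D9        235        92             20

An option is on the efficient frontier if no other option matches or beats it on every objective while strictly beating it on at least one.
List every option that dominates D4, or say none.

D9

D9: cost 235≤257, benefit score 92≥77, time 20≤24 — dominates D4.
Others (D1, D2, D3, D5, D6, D7, D8) are each worse than D4 on at least one objective.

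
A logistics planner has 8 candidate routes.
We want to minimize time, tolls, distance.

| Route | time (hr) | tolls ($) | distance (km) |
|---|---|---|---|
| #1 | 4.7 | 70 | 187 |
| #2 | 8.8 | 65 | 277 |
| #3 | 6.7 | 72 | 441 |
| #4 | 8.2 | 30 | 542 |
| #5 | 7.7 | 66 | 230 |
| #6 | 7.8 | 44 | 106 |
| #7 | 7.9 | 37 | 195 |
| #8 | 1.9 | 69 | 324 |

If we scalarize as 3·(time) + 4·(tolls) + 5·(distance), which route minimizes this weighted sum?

#6

#1: 3·4.7 + 4·70 + 5·187 = 1229.1
#2: 3·8.8 + 4·65 + 5·277 = 1671.4
#3: 3·6.7 + 4·72 + 5·441 = 2513.1
#4: 3·8.2 + 4·30 + 5·542 = 2854.6
#5: 3·7.7 + 4·66 + 5·230 = 1437.1
#6: 3·7.8 + 4·44 + 5·106 = 729.4
#7: 3·7.9 + 4·37 + 5·195 = 1146.7
#8: 3·1.9 + 4·69 + 5·324 = 1901.7
Lowest: #6 at 729.4.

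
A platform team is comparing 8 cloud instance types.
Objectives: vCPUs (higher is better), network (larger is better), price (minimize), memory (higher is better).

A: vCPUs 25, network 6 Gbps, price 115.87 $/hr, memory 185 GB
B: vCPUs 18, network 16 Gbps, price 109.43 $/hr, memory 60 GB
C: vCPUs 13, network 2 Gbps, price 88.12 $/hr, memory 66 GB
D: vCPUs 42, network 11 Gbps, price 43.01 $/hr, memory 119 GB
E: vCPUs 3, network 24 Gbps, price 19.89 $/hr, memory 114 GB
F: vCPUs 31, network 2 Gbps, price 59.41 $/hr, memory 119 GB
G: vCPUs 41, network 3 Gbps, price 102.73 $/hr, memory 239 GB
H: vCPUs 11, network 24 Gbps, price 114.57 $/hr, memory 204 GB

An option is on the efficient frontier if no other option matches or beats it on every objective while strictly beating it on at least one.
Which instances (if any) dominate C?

D: vCPUs 42≥13, network 11≥2, price 43.01≤88.12, memory 119≥66 — dominates C.
F: vCPUs 31≥13, network 2≥2, price 59.41≤88.12, memory 119≥66 — dominates C.
Others (A, B, E, G, H) are each worse than C on at least one objective.

D, F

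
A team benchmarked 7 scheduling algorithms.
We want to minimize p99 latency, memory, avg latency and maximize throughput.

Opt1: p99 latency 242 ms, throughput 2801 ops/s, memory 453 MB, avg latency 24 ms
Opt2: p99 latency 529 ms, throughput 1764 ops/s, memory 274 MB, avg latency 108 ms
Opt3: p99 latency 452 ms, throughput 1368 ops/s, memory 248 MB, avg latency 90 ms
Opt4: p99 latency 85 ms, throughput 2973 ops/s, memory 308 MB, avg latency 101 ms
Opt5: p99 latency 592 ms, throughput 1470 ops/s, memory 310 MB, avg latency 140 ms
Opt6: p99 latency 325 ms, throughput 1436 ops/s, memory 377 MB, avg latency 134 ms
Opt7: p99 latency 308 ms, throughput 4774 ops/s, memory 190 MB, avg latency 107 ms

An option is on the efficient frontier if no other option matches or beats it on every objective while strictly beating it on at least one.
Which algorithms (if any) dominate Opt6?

Opt4: p99 latency 85≤325, throughput 2973≥1436, memory 308≤377, avg latency 101≤134 — dominates Opt6.
Opt7: p99 latency 308≤325, throughput 4774≥1436, memory 190≤377, avg latency 107≤134 — dominates Opt6.
Others (Opt1, Opt2, Opt3, Opt5) are each worse than Opt6 on at least one objective.

Opt4, Opt7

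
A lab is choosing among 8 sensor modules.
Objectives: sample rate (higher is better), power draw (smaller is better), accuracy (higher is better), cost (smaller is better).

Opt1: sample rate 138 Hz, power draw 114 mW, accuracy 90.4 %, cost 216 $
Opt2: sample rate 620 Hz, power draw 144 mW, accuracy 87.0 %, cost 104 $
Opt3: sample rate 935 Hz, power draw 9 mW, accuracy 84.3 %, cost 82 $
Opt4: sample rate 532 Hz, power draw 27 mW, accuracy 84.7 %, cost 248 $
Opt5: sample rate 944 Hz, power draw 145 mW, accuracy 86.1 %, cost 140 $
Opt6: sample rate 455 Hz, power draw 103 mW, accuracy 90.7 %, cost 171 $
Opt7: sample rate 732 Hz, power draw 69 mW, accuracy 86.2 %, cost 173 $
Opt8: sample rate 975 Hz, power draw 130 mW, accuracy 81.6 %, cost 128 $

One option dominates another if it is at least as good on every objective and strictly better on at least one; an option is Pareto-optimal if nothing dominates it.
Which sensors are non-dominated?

Opt2, Opt3, Opt4, Opt5, Opt6, Opt7, Opt8

Opt1: dominated by Opt6 (sample rate 455≥138, power draw 103≤114, accuracy 90.7≥90.4, cost 171≤216).
Opt2: not dominated.
Opt3: not dominated (best power draw).
Opt4: not dominated.
Opt5: not dominated.
Opt6: not dominated (best accuracy).
Opt7: not dominated.
Opt8: not dominated (best sample rate).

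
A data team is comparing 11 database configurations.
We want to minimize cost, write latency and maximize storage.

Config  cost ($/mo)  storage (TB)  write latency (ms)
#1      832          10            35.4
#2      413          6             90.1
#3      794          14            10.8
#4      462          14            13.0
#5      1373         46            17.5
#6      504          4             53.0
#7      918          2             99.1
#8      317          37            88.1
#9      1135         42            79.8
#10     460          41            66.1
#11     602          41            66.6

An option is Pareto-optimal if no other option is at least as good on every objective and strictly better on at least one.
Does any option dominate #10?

No

#1: worse on cost (832 vs 460).
#2: worse on storage (6 vs 41).
#3: worse on cost (794 vs 460).
#4: worse on cost (462 vs 460).
#5: worse on cost (1373 vs 460).
#6: worse on cost (504 vs 460).
#7: worse on cost (918 vs 460).
#8: worse on storage (37 vs 41).
#9: worse on cost (1135 vs 460).
#11: worse on cost (602 vs 460).
No option is at least as good as #10 on every objective and strictly better on one.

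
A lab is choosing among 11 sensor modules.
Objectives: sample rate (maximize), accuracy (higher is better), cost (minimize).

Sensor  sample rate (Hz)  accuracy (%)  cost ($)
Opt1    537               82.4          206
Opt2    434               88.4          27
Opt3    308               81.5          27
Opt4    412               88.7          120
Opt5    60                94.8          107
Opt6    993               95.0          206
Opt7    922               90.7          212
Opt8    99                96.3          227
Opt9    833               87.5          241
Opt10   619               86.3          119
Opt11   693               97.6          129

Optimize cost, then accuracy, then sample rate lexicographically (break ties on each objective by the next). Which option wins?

First minimize cost: best is 27, kept {Opt2, Opt3}.
Then maximize accuracy: best is 88.4, kept {Opt2}.

Opt2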